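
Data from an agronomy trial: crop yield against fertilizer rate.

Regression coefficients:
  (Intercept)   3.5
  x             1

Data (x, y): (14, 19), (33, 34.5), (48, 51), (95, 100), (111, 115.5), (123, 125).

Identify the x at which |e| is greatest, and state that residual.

x = 33, e = -2

x=14: ŷ = 3.5 + 14 = 17.5; e = 19 − 17.5 = 1.5
x=33: ŷ = 3.5 + 33 = 36.5; e = 34.5 − 36.5 = -2
x=48: ŷ = 3.5 + 48 = 51.5; e = 51 − 51.5 = -0.5
x=95: ŷ = 3.5 + 95 = 98.5; e = 100 − 98.5 = 1.5
x=111: ŷ = 3.5 + 111 = 114.5; e = 115.5 − 114.5 = 1
x=123: ŷ = 3.5 + 123 = 126.5; e = 125 − 126.5 = -1.5
Largest |e| is 2 at x = 33, residual -2.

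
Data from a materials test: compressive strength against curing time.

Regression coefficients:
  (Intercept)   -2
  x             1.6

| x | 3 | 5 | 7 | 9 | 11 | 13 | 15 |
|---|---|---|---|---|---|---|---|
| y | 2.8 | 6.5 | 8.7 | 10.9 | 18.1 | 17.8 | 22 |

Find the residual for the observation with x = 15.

r = 0

ŷ = -2 + 1.6·15 = 22
r = 22 − 22 = 0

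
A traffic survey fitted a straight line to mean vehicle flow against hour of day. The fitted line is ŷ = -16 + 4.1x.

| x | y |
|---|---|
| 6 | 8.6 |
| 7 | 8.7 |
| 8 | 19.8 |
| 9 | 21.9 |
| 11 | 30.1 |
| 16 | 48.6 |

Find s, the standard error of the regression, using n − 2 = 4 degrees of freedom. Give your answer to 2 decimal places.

x=6: ŷ = -16 + 4.1·6 = 8.6; e = 8.6 − 8.6 = 0
x=7: ŷ = -16 + 4.1·7 = 12.7; e = 8.7 − 12.7 = -4
x=8: ŷ = -16 + 4.1·8 = 16.8; e = 19.8 − 16.8 = 3
x=9: ŷ = -16 + 4.1·9 = 20.9; e = 21.9 − 20.9 = 1
x=11: ŷ = -16 + 4.1·11 = 29.1; e = 30.1 − 29.1 = 1
x=16: ŷ = -16 + 4.1·16 = 49.6; e = 48.6 − 49.6 = -1
SSE = 0 + 16 + 9 + 1 + 1 + 1 = 28
s = √(28/4) = √7 ≈ 2.65

s = 2.65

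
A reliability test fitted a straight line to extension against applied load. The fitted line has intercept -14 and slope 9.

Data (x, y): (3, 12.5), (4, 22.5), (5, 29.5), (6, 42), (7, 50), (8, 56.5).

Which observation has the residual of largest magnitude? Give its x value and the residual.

x = 6, r = 2

x=3: ŷ = -14 + 9·3 = 13; r = 12.5 − 13 = -0.5
x=4: ŷ = -14 + 9·4 = 22; r = 22.5 − 22 = 0.5
x=5: ŷ = -14 + 9·5 = 31; r = 29.5 − 31 = -1.5
x=6: ŷ = -14 + 9·6 = 40; r = 42 − 40 = 2
x=7: ŷ = -14 + 9·7 = 49; r = 50 − 49 = 1
x=8: ŷ = -14 + 9·8 = 58; r = 56.5 − 58 = -1.5
Largest |r| is 2 at x = 6, residual 2.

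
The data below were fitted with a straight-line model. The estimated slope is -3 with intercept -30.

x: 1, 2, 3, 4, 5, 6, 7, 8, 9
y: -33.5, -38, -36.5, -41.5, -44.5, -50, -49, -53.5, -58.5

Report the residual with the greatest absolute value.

x=1: ŷ = -30 − 3·1 = -33; e = -33.5 − (-33) = -0.5
x=2: ŷ = -30 − 3·2 = -36; e = -38 − (-36) = -2
x=3: ŷ = -30 − 3·3 = -39; e = -36.5 − (-39) = 2.5
x=4: ŷ = -30 − 3·4 = -42; e = -41.5 − (-42) = 0.5
x=5: ŷ = -30 − 3·5 = -45; e = -44.5 − (-45) = 0.5
x=6: ŷ = -30 − 3·6 = -48; e = -50 − (-48) = -2
x=7: ŷ = -30 − 3·7 = -51; e = -49 − (-51) = 2
x=8: ŷ = -30 − 3·8 = -54; e = -53.5 − (-54) = 0.5
x=9: ŷ = -30 − 3·9 = -57; e = -58.5 − (-57) = -1.5
Largest |e| is 2.5 at x = 3, residual 2.5.

e = 2.5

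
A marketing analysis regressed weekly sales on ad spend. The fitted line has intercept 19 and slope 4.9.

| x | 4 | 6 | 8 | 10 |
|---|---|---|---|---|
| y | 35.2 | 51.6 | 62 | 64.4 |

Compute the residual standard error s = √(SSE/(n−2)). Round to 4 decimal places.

x=4: ŷ = 19 + 4.9·4 = 38.6; r = 35.2 − 38.6 = -3.4
x=6: ŷ = 19 + 4.9·6 = 48.4; r = 51.6 − 48.4 = 3.2
x=8: ŷ = 19 + 4.9·8 = 58.2; r = 62 − 58.2 = 3.8
x=10: ŷ = 19 + 4.9·10 = 68; r = 64.4 − 68 = -3.6
SSE = 11.56 + 10.24 + 14.44 + 12.96 = 49.2
s = √(49.2/2) = √24.6 ≈ 4.9598

s = 4.9598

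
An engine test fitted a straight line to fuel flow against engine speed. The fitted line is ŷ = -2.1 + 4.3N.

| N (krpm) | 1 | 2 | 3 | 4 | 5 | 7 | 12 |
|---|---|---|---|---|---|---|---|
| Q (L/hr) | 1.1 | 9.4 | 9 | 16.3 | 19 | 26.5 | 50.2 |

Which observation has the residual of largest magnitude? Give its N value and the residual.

N = 2, r = 2.9

N=1: ŷ = -2.1 + 4.3·1 = 2.2; r = 1.1 − 2.2 = -1.1
N=2: ŷ = -2.1 + 4.3·2 = 6.5; r = 9.4 − 6.5 = 2.9
N=3: ŷ = -2.1 + 4.3·3 = 10.8; r = 9 − 10.8 = -1.8
N=4: ŷ = -2.1 + 4.3·4 = 15.1; r = 16.3 − 15.1 = 1.2
N=5: ŷ = -2.1 + 4.3·5 = 19.4; r = 19 − 19.4 = -0.4
N=7: ŷ = -2.1 + 4.3·7 = 28; r = 26.5 − 28 = -1.5
N=12: ŷ = -2.1 + 4.3·12 = 49.5; r = 50.2 − 49.5 = 0.7
Largest |r| is 2.9 at N = 2, residual 2.9.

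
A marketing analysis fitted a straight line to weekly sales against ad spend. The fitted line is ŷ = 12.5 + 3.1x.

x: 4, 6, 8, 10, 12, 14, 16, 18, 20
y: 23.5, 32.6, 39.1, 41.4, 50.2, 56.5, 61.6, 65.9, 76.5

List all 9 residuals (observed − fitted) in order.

-1.4, 1.5, 1.8, -2.1, 0.5, 0.6, -0.5, -2.4, 2

x=4: ŷ = 12.5 + 3.1·4 = 24.9; e = 23.5 − 24.9 = -1.4
x=6: ŷ = 12.5 + 3.1·6 = 31.1; e = 32.6 − 31.1 = 1.5
x=8: ŷ = 12.5 + 3.1·8 = 37.3; e = 39.1 − 37.3 = 1.8
x=10: ŷ = 12.5 + 3.1·10 = 43.5; e = 41.4 − 43.5 = -2.1
x=12: ŷ = 12.5 + 3.1·12 = 49.7; e = 50.2 − 49.7 = 0.5
x=14: ŷ = 12.5 + 3.1·14 = 55.9; e = 56.5 − 55.9 = 0.6
x=16: ŷ = 12.5 + 3.1·16 = 62.1; e = 61.6 − 62.1 = -0.5
x=18: ŷ = 12.5 + 3.1·18 = 68.3; e = 65.9 − 68.3 = -2.4
x=20: ŷ = 12.5 + 3.1·20 = 74.5; e = 76.5 − 74.5 = 2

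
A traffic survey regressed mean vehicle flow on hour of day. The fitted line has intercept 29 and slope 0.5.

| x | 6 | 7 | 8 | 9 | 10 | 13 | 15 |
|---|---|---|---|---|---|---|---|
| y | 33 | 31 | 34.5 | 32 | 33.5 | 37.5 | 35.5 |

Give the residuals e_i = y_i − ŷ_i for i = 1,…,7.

x=6: ŷ = 29 + 0.5·6 = 32; e = 33 − 32 = 1
x=7: ŷ = 29 + 0.5·7 = 32.5; e = 31 − 32.5 = -1.5
x=8: ŷ = 29 + 0.5·8 = 33; e = 34.5 − 33 = 1.5
x=9: ŷ = 29 + 0.5·9 = 33.5; e = 32 − 33.5 = -1.5
x=10: ŷ = 29 + 0.5·10 = 34; e = 33.5 − 34 = -0.5
x=13: ŷ = 29 + 0.5·13 = 35.5; e = 37.5 − 35.5 = 2
x=15: ŷ = 29 + 0.5·15 = 36.5; e = 35.5 − 36.5 = -1

1, -1.5, 1.5, -1.5, -0.5, 2, -1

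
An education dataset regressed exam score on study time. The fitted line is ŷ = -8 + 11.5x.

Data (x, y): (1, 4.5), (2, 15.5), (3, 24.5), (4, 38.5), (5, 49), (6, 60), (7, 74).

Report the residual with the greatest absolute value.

e = -2

x=1: ŷ = -8 + 11.5·1 = 3.5; e = 4.5 − 3.5 = 1
x=2: ŷ = -8 + 11.5·2 = 15; e = 15.5 − 15 = 0.5
x=3: ŷ = -8 + 11.5·3 = 26.5; e = 24.5 − 26.5 = -2
x=4: ŷ = -8 + 11.5·4 = 38; e = 38.5 − 38 = 0.5
x=5: ŷ = -8 + 11.5·5 = 49.5; e = 49 − 49.5 = -0.5
x=6: ŷ = -8 + 11.5·6 = 61; e = 60 − 61 = -1
x=7: ŷ = -8 + 11.5·7 = 72.5; e = 74 − 72.5 = 1.5
Largest |e| is 2 at x = 3, residual -2.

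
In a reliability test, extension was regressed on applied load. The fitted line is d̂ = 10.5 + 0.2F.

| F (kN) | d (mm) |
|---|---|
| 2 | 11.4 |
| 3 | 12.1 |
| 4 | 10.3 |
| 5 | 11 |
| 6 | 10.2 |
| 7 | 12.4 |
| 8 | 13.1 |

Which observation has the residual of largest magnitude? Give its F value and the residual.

F = 6, e = -1.5

F=2: d̂ = 10.5 + 0.2·2 = 10.9; e = 11.4 − 10.9 = 0.5
F=3: d̂ = 10.5 + 0.2·3 = 11.1; e = 12.1 − 11.1 = 1
F=4: d̂ = 10.5 + 0.2·4 = 11.3; e = 10.3 − 11.3 = -1
F=5: d̂ = 10.5 + 0.2·5 = 11.5; e = 11 − 11.5 = -0.5
F=6: d̂ = 10.5 + 0.2·6 = 11.7; e = 10.2 − 11.7 = -1.5
F=7: d̂ = 10.5 + 0.2·7 = 11.9; e = 12.4 − 11.9 = 0.5
F=8: d̂ = 10.5 + 0.2·8 = 12.1; e = 13.1 − 12.1 = 1
Largest |e| is 1.5 at F = 6, residual -1.5.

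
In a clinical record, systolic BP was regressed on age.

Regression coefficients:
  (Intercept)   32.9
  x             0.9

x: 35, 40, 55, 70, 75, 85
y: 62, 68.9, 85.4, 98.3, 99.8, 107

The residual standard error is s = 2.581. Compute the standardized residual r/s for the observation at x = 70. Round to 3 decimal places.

0.930

ŷ = 32.9 + 0.9·70 = 95.9
r = 98.3 − 95.9 = 2.4
r/s = 2.4 / 2.581 = 0.930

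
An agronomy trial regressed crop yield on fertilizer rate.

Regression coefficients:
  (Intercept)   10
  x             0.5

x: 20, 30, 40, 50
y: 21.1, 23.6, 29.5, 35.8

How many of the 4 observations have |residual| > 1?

2

x=20: ŷ = 10 + 0.5·20 = 20; r = 21.1 − 20 = 1.1
x=30: ŷ = 10 + 0.5·30 = 25; r = 23.6 − 25 = -1.4
x=40: ŷ = 10 + 0.5·40 = 30; r = 29.5 − 30 = -0.5
x=50: ŷ = 10 + 0.5·50 = 35; r = 35.8 − 35 = 0.8
|r| > 1: x=20 (|r|=1.1), x=30 (|r|=1.4) → 2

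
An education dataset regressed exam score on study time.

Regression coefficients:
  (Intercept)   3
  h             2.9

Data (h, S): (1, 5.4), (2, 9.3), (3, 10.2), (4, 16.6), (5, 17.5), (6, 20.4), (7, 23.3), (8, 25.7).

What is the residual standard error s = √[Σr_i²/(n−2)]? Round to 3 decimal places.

h=1: Ŝ = 3 + 2.9·1 = 5.9; r = 5.4 − 5.9 = -0.5
h=2: Ŝ = 3 + 2.9·2 = 8.8; r = 9.3 − 8.8 = 0.5
h=3: Ŝ = 3 + 2.9·3 = 11.7; r = 10.2 − 11.7 = -1.5
h=4: Ŝ = 3 + 2.9·4 = 14.6; r = 16.6 − 14.6 = 2
h=5: Ŝ = 3 + 2.9·5 = 17.5; r = 17.5 − 17.5 = 0
h=6: Ŝ = 3 + 2.9·6 = 20.4; r = 20.4 − 20.4 = 0
h=7: Ŝ = 3 + 2.9·7 = 23.3; r = 23.3 − 23.3 = 0
h=8: Ŝ = 3 + 2.9·8 = 26.2; r = 25.7 − 26.2 = -0.5
SSE = 0.25 + 0.25 + 2.25 + 4 + 0 + 0 + 0 + 0.25 = 7
s = √(7/6) = √1.16667 ≈ 1.080

s = 1.080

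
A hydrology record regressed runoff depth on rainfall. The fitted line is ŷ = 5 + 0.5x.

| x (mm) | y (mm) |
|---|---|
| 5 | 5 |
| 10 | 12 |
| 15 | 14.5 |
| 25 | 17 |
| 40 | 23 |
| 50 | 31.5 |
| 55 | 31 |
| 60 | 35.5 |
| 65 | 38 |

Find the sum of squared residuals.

x=5: ŷ = 5 + 0.5·5 = 7.5; e = 5 − 7.5 = -2.5
x=10: ŷ = 5 + 0.5·10 = 10; e = 12 − 10 = 2
x=15: ŷ = 5 + 0.5·15 = 12.5; e = 14.5 − 12.5 = 2
x=25: ŷ = 5 + 0.5·25 = 17.5; e = 17 − 17.5 = -0.5
x=40: ŷ = 5 + 0.5·40 = 25; e = 23 − 25 = -2
x=50: ŷ = 5 + 0.5·50 = 30; e = 31.5 − 30 = 1.5
x=55: ŷ = 5 + 0.5·55 = 32.5; e = 31 − 32.5 = -1.5
x=60: ŷ = 5 + 0.5·60 = 35; e = 35.5 − 35 = 0.5
x=65: ŷ = 5 + 0.5·65 = 37.5; e = 38 − 37.5 = 0.5
SSE = 6.25 + 4 + 4 + 0.25 + 4 + 2.25 + 2.25 + 0.25 + 0.25 = 23.5

SSE = 23.5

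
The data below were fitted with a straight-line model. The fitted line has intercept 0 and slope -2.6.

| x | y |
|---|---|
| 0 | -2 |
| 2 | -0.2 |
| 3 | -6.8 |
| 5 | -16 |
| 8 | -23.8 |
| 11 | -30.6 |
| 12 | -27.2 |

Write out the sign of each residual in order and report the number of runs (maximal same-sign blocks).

x=0: ŷ = −2.6·0 = 0; r = -2 − 0 = -2
x=2: ŷ = −2.6·2 = -5.2; r = -0.2 − (-5.2) = 5
x=3: ŷ = −2.6·3 = -7.8; r = -6.8 − (-7.8) = 1
x=5: ŷ = −2.6·5 = -13; r = -16 − (-13) = -3
x=8: ŷ = −2.6·8 = -20.8; r = -23.8 − (-20.8) = -3
x=11: ŷ = −2.6·11 = -28.6; r = -30.6 − (-28.6) = -2
x=12: ŷ = −2.6·12 = -31.2; r = -27.2 − (-31.2) = 4
Signs: − + + − − − +
Runs: −×1, +×2, −×3, +×1 → 4

4 runs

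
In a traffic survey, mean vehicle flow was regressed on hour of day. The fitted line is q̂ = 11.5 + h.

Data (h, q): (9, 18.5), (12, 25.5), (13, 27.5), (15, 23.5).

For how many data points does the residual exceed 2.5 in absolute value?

h=9: q̂ = 11.5 + 9 = 20.5; e = 18.5 − 20.5 = -2
h=12: q̂ = 11.5 + 12 = 23.5; e = 25.5 − 23.5 = 2
h=13: q̂ = 11.5 + 13 = 24.5; e = 27.5 − 24.5 = 3
h=15: q̂ = 11.5 + 15 = 26.5; e = 23.5 − 26.5 = -3
|e| > 2.5: h=13 (|e|=3), h=15 (|e|=3) → 2

2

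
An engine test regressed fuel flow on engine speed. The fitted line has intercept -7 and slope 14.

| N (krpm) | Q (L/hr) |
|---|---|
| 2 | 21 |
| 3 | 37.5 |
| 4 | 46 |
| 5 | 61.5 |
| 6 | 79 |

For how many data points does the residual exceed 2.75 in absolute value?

1

N=2: Q̂ = -7 + 14·2 = 21; r = 21 − 21 = 0
N=3: Q̂ = -7 + 14·3 = 35; r = 37.5 − 35 = 2.5
N=4: Q̂ = -7 + 14·4 = 49; r = 46 − 49 = -3
N=5: Q̂ = -7 + 14·5 = 63; r = 61.5 − 63 = -1.5
N=6: Q̂ = -7 + 14·6 = 77; r = 79 − 77 = 2
|r| > 2.75: N=4 (|r|=3) → 1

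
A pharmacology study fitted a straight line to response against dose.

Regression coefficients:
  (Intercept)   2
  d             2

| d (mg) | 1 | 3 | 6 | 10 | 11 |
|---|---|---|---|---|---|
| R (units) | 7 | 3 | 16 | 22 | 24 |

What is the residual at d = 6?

R̂ = 2 + 2·6 = 14
e = 16 − 14 = 2

e = 2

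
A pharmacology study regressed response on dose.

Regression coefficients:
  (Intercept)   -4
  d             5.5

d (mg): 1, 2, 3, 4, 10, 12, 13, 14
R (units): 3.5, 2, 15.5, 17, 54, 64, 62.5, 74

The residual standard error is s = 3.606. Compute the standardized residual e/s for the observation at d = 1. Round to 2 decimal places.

0.55

R̂ = -4 + 5.5·1 = 1.5
e = 3.5 − 1.5 = 2
e/s = 2 / 3.606 = 0.55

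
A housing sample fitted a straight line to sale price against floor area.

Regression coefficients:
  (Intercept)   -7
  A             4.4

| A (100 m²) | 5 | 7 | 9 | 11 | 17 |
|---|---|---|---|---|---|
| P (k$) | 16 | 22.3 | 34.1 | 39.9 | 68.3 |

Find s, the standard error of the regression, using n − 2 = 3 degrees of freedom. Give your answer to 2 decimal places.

s = 1.63

A=5: P̂ = -7 + 4.4·5 = 15; e = 16 − 15 = 1
A=7: P̂ = -7 + 4.4·7 = 23.8; e = 22.3 − 23.8 = -1.5
A=9: P̂ = -7 + 4.4·9 = 32.6; e = 34.1 − 32.6 = 1.5
A=11: P̂ = -7 + 4.4·11 = 41.4; e = 39.9 − 41.4 = -1.5
A=17: P̂ = -7 + 4.4·17 = 67.8; e = 68.3 − 67.8 = 0.5
SSE = 1 + 2.25 + 2.25 + 2.25 + 0.25 = 8
s = √(8/3) = √2.66667 ≈ 1.63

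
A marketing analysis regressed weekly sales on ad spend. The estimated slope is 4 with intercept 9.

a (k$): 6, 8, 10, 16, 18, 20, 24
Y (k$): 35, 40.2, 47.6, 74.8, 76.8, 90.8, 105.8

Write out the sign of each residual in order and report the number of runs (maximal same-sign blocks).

5 runs

a=6: Ŷ = 9 + 4·6 = 33; e = 35 − 33 = 2
a=8: Ŷ = 9 + 4·8 = 41; e = 40.2 − 41 = -0.8
a=10: Ŷ = 9 + 4·10 = 49; e = 47.6 − 49 = -1.4
a=16: Ŷ = 9 + 4·16 = 73; e = 74.8 − 73 = 1.8
a=18: Ŷ = 9 + 4·18 = 81; e = 76.8 − 81 = -4.2
a=20: Ŷ = 9 + 4·20 = 89; e = 90.8 − 89 = 1.8
a=24: Ŷ = 9 + 4·24 = 105; e = 105.8 − 105 = 0.8
Signs: + − − + − + +
Runs: +×1, −×2, +×1, −×1, +×2 → 5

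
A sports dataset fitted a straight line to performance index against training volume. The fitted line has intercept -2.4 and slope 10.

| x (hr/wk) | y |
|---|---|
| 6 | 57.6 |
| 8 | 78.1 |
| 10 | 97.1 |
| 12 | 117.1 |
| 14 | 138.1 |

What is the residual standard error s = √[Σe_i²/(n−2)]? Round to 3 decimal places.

s = 0.577

x=6: ŷ = -2.4 + 10·6 = 57.6; e = 57.6 − 57.6 = 0
x=8: ŷ = -2.4 + 10·8 = 77.6; e = 78.1 − 77.6 = 0.5
x=10: ŷ = -2.4 + 10·10 = 97.6; e = 97.1 − 97.6 = -0.5
x=12: ŷ = -2.4 + 10·12 = 117.6; e = 117.1 − 117.6 = -0.5
x=14: ŷ = -2.4 + 10·14 = 137.6; e = 138.1 − 137.6 = 0.5
SSE = 0 + 0.25 + 0.25 + 0.25 + 0.25 = 1
s = √(1/3) = √0.333333 ≈ 0.577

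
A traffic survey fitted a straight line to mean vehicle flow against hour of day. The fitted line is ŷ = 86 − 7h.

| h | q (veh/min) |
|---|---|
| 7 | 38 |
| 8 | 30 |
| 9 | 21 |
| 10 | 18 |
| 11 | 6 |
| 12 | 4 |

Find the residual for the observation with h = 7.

ŷ = 86 − 7·7 = 37
e = 38 − 37 = 1

e = 1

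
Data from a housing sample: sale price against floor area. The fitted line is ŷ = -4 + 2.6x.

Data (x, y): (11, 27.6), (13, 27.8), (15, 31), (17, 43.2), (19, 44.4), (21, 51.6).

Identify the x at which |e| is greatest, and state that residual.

x=11: ŷ = -4 + 2.6·11 = 24.6; e = 27.6 − 24.6 = 3
x=13: ŷ = -4 + 2.6·13 = 29.8; e = 27.8 − 29.8 = -2
x=15: ŷ = -4 + 2.6·15 = 35; e = 31 − 35 = -4
x=17: ŷ = -4 + 2.6·17 = 40.2; e = 43.2 − 40.2 = 3
x=19: ŷ = -4 + 2.6·19 = 45.4; e = 44.4 − 45.4 = -1
x=21: ŷ = -4 + 2.6·21 = 50.6; e = 51.6 − 50.6 = 1
Largest |e| is 4 at x = 15, residual -4.

x = 15, e = -4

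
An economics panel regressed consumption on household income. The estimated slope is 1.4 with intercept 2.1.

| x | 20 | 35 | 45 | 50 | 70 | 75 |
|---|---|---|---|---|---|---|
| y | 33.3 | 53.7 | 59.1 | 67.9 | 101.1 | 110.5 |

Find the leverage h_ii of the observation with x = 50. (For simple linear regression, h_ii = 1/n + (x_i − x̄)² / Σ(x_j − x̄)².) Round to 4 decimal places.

x̄ = (20 + 35 + 45 + 50 + 70 + 75)/6 = 49.1667
Σ(x − x̄)² = 850.694 + 200.694 + 17.3611 + 0.694444 + 434.028 + 667.361 = 2170.83
h = 1/6 + (0.833333)²/2170.83 = 0.166667 + 0.000319898 = 0.1670

h = 0.1670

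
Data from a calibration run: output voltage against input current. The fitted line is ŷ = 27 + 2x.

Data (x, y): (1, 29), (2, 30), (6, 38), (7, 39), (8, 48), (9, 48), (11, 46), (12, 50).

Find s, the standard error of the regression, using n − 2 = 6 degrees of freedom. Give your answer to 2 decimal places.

s = 2.89

x=1: ŷ = 27 + 2·1 = 29; r = 29 − 29 = 0
x=2: ŷ = 27 + 2·2 = 31; r = 30 − 31 = -1
x=6: ŷ = 27 + 2·6 = 39; r = 38 − 39 = -1
x=7: ŷ = 27 + 2·7 = 41; r = 39 − 41 = -2
x=8: ŷ = 27 + 2·8 = 43; r = 48 − 43 = 5
x=9: ŷ = 27 + 2·9 = 45; r = 48 − 45 = 3
x=11: ŷ = 27 + 2·11 = 49; r = 46 − 49 = -3
x=12: ŷ = 27 + 2·12 = 51; r = 50 − 51 = -1
SSE = 0 + 1 + 1 + 4 + 25 + 9 + 9 + 1 = 50
s = √(50/6) = √8.33333 ≈ 2.89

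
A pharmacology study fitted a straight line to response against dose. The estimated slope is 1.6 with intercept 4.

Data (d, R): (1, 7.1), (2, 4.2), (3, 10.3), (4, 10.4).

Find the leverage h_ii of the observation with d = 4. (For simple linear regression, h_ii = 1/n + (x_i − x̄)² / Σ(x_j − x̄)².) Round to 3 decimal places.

d̄ = (1 + 2 + 3 + 4)/4 = 2.5
Σ(d − d̄)² = 2.25 + 0.25 + 0.25 + 2.25 = 5
h = 1/4 + (1.5)²/5 = 0.25 + 0.45 = 0.700

h = 0.700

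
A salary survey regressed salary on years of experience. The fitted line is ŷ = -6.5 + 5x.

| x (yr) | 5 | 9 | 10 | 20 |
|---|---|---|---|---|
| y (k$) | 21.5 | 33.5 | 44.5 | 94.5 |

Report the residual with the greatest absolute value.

e = -5

x=5: ŷ = -6.5 + 5·5 = 18.5; e = 21.5 − 18.5 = 3
x=9: ŷ = -6.5 + 5·9 = 38.5; e = 33.5 − 38.5 = -5
x=10: ŷ = -6.5 + 5·10 = 43.5; e = 44.5 − 43.5 = 1
x=20: ŷ = -6.5 + 5·20 = 93.5; e = 94.5 − 93.5 = 1
Largest |e| is 5 at x = 9, residual -5.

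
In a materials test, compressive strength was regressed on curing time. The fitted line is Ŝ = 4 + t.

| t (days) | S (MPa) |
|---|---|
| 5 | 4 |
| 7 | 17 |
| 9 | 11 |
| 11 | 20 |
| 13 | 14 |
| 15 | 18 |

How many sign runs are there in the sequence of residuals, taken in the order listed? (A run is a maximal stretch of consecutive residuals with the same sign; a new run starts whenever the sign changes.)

5 runs

t=5: Ŝ = 4 + 5 = 9; e = 4 − 9 = -5
t=7: Ŝ = 4 + 7 = 11; e = 17 − 11 = 6
t=9: Ŝ = 4 + 9 = 13; e = 11 − 13 = -2
t=11: Ŝ = 4 + 11 = 15; e = 20 − 15 = 5
t=13: Ŝ = 4 + 13 = 17; e = 14 − 17 = -3
t=15: Ŝ = 4 + 15 = 19; e = 18 − 19 = -1
Signs: − + − + − −
Runs: −×1, +×1, −×1, +×1, −×2 → 5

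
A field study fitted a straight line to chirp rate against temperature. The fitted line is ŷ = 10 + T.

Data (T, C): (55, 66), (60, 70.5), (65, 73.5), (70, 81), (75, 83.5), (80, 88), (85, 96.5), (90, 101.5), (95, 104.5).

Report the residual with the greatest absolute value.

T=55: ŷ = 10 + 55 = 65; e = 66 − 65 = 1
T=60: ŷ = 10 + 60 = 70; e = 70.5 − 70 = 0.5
T=65: ŷ = 10 + 65 = 75; e = 73.5 − 75 = -1.5
T=70: ŷ = 10 + 70 = 80; e = 81 − 80 = 1
T=75: ŷ = 10 + 75 = 85; e = 83.5 − 85 = -1.5
T=80: ŷ = 10 + 80 = 90; e = 88 − 90 = -2
T=85: ŷ = 10 + 85 = 95; e = 96.5 − 95 = 1.5
T=90: ŷ = 10 + 90 = 100; e = 101.5 − 100 = 1.5
T=95: ŷ = 10 + 95 = 105; e = 104.5 − 105 = -0.5
Largest |e| is 2 at T = 80, residual -2.

e = -2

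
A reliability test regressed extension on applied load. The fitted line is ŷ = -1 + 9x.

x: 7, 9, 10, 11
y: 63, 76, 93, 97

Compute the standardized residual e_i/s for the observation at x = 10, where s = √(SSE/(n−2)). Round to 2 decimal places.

x=7: ŷ = -1 + 9·7 = 62; e = 63 − 62 = 1
x=9: ŷ = -1 + 9·9 = 80; e = 76 − 80 = -4
x=10: ŷ = -1 + 9·10 = 89; e = 93 − 89 = 4
x=11: ŷ = -1 + 9·11 = 98; e = 97 − 98 = -1
SSE = 1 + 16 + 16 + 1 = 34
s = √(34/2) = 4.12311
e/s = 4 / 4.12311 = 0.97

0.97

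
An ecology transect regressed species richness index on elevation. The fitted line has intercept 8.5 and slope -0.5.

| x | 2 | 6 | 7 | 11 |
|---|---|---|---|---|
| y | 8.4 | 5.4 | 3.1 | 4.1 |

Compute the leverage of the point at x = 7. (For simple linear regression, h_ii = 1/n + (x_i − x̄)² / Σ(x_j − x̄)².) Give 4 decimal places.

x̄ = (2 + 6 + 7 + 11)/4 = 6.5
Σ(x − x̄)² = 20.25 + 0.25 + 0.25 + 20.25 = 41
h = 1/4 + (0.5)²/41 = 0.25 + 0.00609756 = 0.2561

h = 0.2561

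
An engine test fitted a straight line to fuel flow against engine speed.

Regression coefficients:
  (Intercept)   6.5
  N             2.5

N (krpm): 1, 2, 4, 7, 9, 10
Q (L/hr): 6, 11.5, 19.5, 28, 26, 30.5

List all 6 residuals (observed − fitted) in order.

N=1: Q̂ = 6.5 + 2.5·1 = 9; r = 6 − 9 = -3
N=2: Q̂ = 6.5 + 2.5·2 = 11.5; r = 11.5 − 11.5 = 0
N=4: Q̂ = 6.5 + 2.5·4 = 16.5; r = 19.5 − 16.5 = 3
N=7: Q̂ = 6.5 + 2.5·7 = 24; r = 28 − 24 = 4
N=9: Q̂ = 6.5 + 2.5·9 = 29; r = 26 − 29 = -3
N=10: Q̂ = 6.5 + 2.5·10 = 31.5; r = 30.5 − 31.5 = -1

-3, 0, 3, 4, -3, -1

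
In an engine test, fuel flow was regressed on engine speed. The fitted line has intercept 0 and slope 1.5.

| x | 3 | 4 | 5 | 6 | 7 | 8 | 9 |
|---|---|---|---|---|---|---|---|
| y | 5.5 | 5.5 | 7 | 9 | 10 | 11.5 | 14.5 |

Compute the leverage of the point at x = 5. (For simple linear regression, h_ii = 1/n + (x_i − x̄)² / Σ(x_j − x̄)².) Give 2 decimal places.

h = 0.18

x̄ = (3 + 4 + 5 + 6 + 7 + 8 + 9)/7 = 6
Σ(x − x̄)² = 9 + 4 + 1 + 0 + 1 + 4 + 9 = 28
h = 1/7 + (-1)²/28 = 0.142857 + 0.0357143 = 0.18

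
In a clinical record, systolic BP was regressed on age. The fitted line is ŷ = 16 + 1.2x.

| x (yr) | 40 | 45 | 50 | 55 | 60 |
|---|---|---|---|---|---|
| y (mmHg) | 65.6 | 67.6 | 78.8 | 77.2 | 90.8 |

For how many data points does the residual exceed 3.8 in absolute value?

x=40: ŷ = 16 + 1.2·40 = 64; r = 65.6 − 64 = 1.6
x=45: ŷ = 16 + 1.2·45 = 70; r = 67.6 − 70 = -2.4
x=50: ŷ = 16 + 1.2·50 = 76; r = 78.8 − 76 = 2.8
x=55: ŷ = 16 + 1.2·55 = 82; r = 77.2 − 82 = -4.8
x=60: ŷ = 16 + 1.2·60 = 88; r = 90.8 − 88 = 2.8
|r| > 3.8: x=55 (|r|=4.8) → 1

1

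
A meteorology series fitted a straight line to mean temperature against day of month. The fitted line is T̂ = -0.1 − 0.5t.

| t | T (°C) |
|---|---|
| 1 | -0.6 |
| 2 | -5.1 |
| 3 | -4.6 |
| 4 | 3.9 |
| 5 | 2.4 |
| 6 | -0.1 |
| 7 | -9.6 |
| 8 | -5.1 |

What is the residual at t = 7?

T̂ = -0.1 − 0.5·7 = -3.6
r = -9.6 − (-3.6) = -6

r = -6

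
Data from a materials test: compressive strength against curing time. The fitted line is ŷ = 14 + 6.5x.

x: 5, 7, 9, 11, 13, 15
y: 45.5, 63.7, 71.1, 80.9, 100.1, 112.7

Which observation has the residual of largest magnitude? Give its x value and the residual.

x = 11, r = -4.6

x=5: ŷ = 14 + 6.5·5 = 46.5; r = 45.5 − 46.5 = -1
x=7: ŷ = 14 + 6.5·7 = 59.5; r = 63.7 − 59.5 = 4.2
x=9: ŷ = 14 + 6.5·9 = 72.5; r = 71.1 − 72.5 = -1.4
x=11: ŷ = 14 + 6.5·11 = 85.5; r = 80.9 − 85.5 = -4.6
x=13: ŷ = 14 + 6.5·13 = 98.5; r = 100.1 − 98.5 = 1.6
x=15: ŷ = 14 + 6.5·15 = 111.5; r = 112.7 − 111.5 = 1.2
Largest |r| is 4.6 at x = 11, residual -4.6.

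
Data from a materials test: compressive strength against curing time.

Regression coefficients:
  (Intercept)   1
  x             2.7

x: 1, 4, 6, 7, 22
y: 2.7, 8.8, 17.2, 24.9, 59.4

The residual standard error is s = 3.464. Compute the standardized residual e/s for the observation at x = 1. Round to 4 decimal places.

ŷ = 1 + 2.7·1 = 3.7
e = 2.7 − 3.7 = -1
e/s = -1 / 3.464 = -0.2887

-0.2887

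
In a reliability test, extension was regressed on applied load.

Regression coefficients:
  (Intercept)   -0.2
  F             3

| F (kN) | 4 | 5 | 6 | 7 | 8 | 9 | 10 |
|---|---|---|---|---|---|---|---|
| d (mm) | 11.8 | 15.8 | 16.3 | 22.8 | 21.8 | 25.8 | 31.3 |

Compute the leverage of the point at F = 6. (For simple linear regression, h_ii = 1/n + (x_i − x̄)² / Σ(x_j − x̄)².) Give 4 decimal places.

F̄ = (4 + 5 + 6 + 7 + 8 + 9 + 10)/7 = 7
Σ(F − F̄)² = 9 + 4 + 1 + 0 + 1 + 4 + 9 = 28
h = 1/7 + (-1)²/28 = 0.142857 + 0.0357143 = 0.1786

h = 0.1786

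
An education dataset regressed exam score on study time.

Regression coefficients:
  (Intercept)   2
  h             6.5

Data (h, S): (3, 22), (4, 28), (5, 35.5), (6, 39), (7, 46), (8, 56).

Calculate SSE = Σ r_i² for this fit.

SSE = 11.5

h=3: ŷ = 2 + 6.5·3 = 21.5; r = 22 − 21.5 = 0.5
h=4: ŷ = 2 + 6.5·4 = 28; r = 28 − 28 = 0
h=5: ŷ = 2 + 6.5·5 = 34.5; r = 35.5 − 34.5 = 1
h=6: ŷ = 2 + 6.5·6 = 41; r = 39 − 41 = -2
h=7: ŷ = 2 + 6.5·7 = 47.5; r = 46 − 47.5 = -1.5
h=8: ŷ = 2 + 6.5·8 = 54; r = 56 − 54 = 2
SSE = 0.25 + 0 + 1 + 4 + 2.25 + 4 = 11.5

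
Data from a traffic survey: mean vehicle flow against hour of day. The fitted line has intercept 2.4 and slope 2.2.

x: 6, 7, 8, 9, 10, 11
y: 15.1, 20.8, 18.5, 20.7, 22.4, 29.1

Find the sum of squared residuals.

x=6: ŷ = 2.4 + 2.2·6 = 15.6; r = 15.1 − 15.6 = -0.5
x=7: ŷ = 2.4 + 2.2·7 = 17.8; r = 20.8 − 17.8 = 3
x=8: ŷ = 2.4 + 2.2·8 = 20; r = 18.5 − 20 = -1.5
x=9: ŷ = 2.4 + 2.2·9 = 22.2; r = 20.7 − 22.2 = -1.5
x=10: ŷ = 2.4 + 2.2·10 = 24.4; r = 22.4 − 24.4 = -2
x=11: ŷ = 2.4 + 2.2·11 = 26.6; r = 29.1 − 26.6 = 2.5
SSE = 0.25 + 9 + 2.25 + 2.25 + 4 + 6.25 = 24

SSE = 24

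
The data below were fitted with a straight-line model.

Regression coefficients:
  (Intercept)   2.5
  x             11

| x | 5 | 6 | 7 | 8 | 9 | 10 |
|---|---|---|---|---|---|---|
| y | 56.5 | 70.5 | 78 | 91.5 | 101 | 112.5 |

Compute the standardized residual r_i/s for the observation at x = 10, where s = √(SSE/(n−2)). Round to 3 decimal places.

0.000

x=5: ŷ = 2.5 + 11·5 = 57.5; r = 56.5 − 57.5 = -1
x=6: ŷ = 2.5 + 11·6 = 68.5; r = 70.5 − 68.5 = 2
x=7: ŷ = 2.5 + 11·7 = 79.5; r = 78 − 79.5 = -1.5
x=8: ŷ = 2.5 + 11·8 = 90.5; r = 91.5 − 90.5 = 1
x=9: ŷ = 2.5 + 11·9 = 101.5; r = 101 − 101.5 = -0.5
x=10: ŷ = 2.5 + 11·10 = 112.5; r = 112.5 − 112.5 = 0
SSE = 1 + 4 + 2.25 + 1 + 0.25 + 0 = 8.5
s = √(8.5/4) = 1.45774
r/s = 0 / 1.45774 = 0.000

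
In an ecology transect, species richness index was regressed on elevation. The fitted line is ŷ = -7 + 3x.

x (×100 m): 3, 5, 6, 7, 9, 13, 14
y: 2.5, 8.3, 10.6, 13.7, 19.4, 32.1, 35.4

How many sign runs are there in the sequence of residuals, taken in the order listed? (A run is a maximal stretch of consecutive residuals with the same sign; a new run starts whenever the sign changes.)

3 runs

x=3: ŷ = -7 + 3·3 = 2; r = 2.5 − 2 = 0.5
x=5: ŷ = -7 + 3·5 = 8; r = 8.3 − 8 = 0.3
x=6: ŷ = -7 + 3·6 = 11; r = 10.6 − 11 = -0.4
x=7: ŷ = -7 + 3·7 = 14; r = 13.7 − 14 = -0.3
x=9: ŷ = -7 + 3·9 = 20; r = 19.4 − 20 = -0.6
x=13: ŷ = -7 + 3·13 = 32; r = 32.1 − 32 = 0.1
x=14: ŷ = -7 + 3·14 = 35; r = 35.4 − 35 = 0.4
Signs: + + − − − + +
Runs: +×2, −×3, +×2 → 3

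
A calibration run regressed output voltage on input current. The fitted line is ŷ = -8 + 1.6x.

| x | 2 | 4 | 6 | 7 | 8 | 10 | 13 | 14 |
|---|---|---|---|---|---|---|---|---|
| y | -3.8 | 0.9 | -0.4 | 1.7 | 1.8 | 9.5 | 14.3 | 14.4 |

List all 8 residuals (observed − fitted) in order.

1, 2.5, -2, -1.5, -3, 1.5, 1.5, 0

x=2: ŷ = -8 + 1.6·2 = -4.8; r = -3.8 − (-4.8) = 1
x=4: ŷ = -8 + 1.6·4 = -1.6; r = 0.9 − (-1.6) = 2.5
x=6: ŷ = -8 + 1.6·6 = 1.6; r = -0.4 − 1.6 = -2
x=7: ŷ = -8 + 1.6·7 = 3.2; r = 1.7 − 3.2 = -1.5
x=8: ŷ = -8 + 1.6·8 = 4.8; r = 1.8 − 4.8 = -3
x=10: ŷ = -8 + 1.6·10 = 8; r = 9.5 − 8 = 1.5
x=13: ŷ = -8 + 1.6·13 = 12.8; r = 14.3 − 12.8 = 1.5
x=14: ŷ = -8 + 1.6·14 = 14.4; r = 14.4 − 14.4 = 0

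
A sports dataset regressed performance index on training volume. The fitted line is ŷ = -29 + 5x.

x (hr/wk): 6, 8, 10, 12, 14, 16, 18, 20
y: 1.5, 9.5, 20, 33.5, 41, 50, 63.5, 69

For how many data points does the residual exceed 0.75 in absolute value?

x=6: ŷ = -29 + 5·6 = 1; r = 1.5 − 1 = 0.5
x=8: ŷ = -29 + 5·8 = 11; r = 9.5 − 11 = -1.5
x=10: ŷ = -29 + 5·10 = 21; r = 20 − 21 = -1
x=12: ŷ = -29 + 5·12 = 31; r = 33.5 − 31 = 2.5
x=14: ŷ = -29 + 5·14 = 41; r = 41 − 41 = 0
x=16: ŷ = -29 + 5·16 = 51; r = 50 − 51 = -1
x=18: ŷ = -29 + 5·18 = 61; r = 63.5 − 61 = 2.5
x=20: ŷ = -29 + 5·20 = 71; r = 69 − 71 = -2
|r| > 0.75: x=8 (|r|=1.5), x=10 (|r|=1), x=12 (|r|=2.5), x=16 (|r|=1), x=18 (|r|=2.5), x=20 (|r|=2) → 6

6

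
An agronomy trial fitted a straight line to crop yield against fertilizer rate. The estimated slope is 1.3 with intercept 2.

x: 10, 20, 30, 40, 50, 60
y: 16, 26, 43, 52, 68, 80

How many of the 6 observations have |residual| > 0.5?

5

x=10: ŷ = 2 + 1.3·10 = 15; e = 16 − 15 = 1
x=20: ŷ = 2 + 1.3·20 = 28; e = 26 − 28 = -2
x=30: ŷ = 2 + 1.3·30 = 41; e = 43 − 41 = 2
x=40: ŷ = 2 + 1.3·40 = 54; e = 52 − 54 = -2
x=50: ŷ = 2 + 1.3·50 = 67; e = 68 − 67 = 1
x=60: ŷ = 2 + 1.3·60 = 80; e = 80 − 80 = 0
|e| > 0.5: x=10 (|e|=1), x=20 (|e|=2), x=30 (|e|=2), x=40 (|e|=2), x=50 (|e|=1) → 5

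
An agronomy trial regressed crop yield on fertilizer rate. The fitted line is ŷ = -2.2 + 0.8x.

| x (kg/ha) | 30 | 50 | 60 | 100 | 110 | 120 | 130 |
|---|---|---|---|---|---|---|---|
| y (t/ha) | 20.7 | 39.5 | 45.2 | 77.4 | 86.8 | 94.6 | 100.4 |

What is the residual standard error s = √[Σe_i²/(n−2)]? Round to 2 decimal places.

s = 1.28

x=30: ŷ = -2.2 + 0.8·30 = 21.8; e = 20.7 − 21.8 = -1.1
x=50: ŷ = -2.2 + 0.8·50 = 37.8; e = 39.5 − 37.8 = 1.7
x=60: ŷ = -2.2 + 0.8·60 = 45.8; e = 45.2 − 45.8 = -0.6
x=100: ŷ = -2.2 + 0.8·100 = 77.8; e = 77.4 − 77.8 = -0.4
x=110: ŷ = -2.2 + 0.8·110 = 85.8; e = 86.8 − 85.8 = 1
x=120: ŷ = -2.2 + 0.8·120 = 93.8; e = 94.6 − 93.8 = 0.8
x=130: ŷ = -2.2 + 0.8·130 = 101.8; e = 100.4 − 101.8 = -1.4
SSE = 1.21 + 2.89 + 0.36 + 0.16 + 1 + 0.64 + 1.96 = 8.22
s = √(8.22/5) = √1.644 ≈ 1.28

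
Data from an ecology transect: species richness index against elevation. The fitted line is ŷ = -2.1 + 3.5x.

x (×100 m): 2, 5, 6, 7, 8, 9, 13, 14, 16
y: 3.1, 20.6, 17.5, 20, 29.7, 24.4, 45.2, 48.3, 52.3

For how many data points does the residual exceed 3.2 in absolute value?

3

x=2: ŷ = -2.1 + 3.5·2 = 4.9; r = 3.1 − 4.9 = -1.8
x=5: ŷ = -2.1 + 3.5·5 = 15.4; r = 20.6 − 15.4 = 5.2
x=6: ŷ = -2.1 + 3.5·6 = 18.9; r = 17.5 − 18.9 = -1.4
x=7: ŷ = -2.1 + 3.5·7 = 22.4; r = 20 − 22.4 = -2.4
x=8: ŷ = -2.1 + 3.5·8 = 25.9; r = 29.7 − 25.9 = 3.8
x=9: ŷ = -2.1 + 3.5·9 = 29.4; r = 24.4 − 29.4 = -5
x=13: ŷ = -2.1 + 3.5·13 = 43.4; r = 45.2 − 43.4 = 1.8
x=14: ŷ = -2.1 + 3.5·14 = 46.9; r = 48.3 − 46.9 = 1.4
x=16: ŷ = -2.1 + 3.5·16 = 53.9; r = 52.3 − 53.9 = -1.6
|r| > 3.2: x=5 (|r|=5.2), x=8 (|r|=3.8), x=9 (|r|=5) → 3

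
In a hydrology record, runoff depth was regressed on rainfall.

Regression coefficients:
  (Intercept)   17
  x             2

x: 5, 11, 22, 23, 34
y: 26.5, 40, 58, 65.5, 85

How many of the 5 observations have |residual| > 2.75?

x=5: ŷ = 17 + 2·5 = 27; e = 26.5 − 27 = -0.5
x=11: ŷ = 17 + 2·11 = 39; e = 40 − 39 = 1
x=22: ŷ = 17 + 2·22 = 61; e = 58 − 61 = -3
x=23: ŷ = 17 + 2·23 = 63; e = 65.5 − 63 = 2.5
x=34: ŷ = 17 + 2·34 = 85; e = 85 − 85 = 0
|e| > 2.75: x=22 (|e|=3) → 1

1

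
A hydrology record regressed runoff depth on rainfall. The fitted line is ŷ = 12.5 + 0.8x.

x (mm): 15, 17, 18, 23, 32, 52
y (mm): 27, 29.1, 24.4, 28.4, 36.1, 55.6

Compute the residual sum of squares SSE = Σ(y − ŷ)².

SSE = 34

x=15: ŷ = 12.5 + 0.8·15 = 24.5; r = 27 − 24.5 = 2.5
x=17: ŷ = 12.5 + 0.8·17 = 26.1; r = 29.1 − 26.1 = 3
x=18: ŷ = 12.5 + 0.8·18 = 26.9; r = 24.4 − 26.9 = -2.5
x=23: ŷ = 12.5 + 0.8·23 = 30.9; r = 28.4 − 30.9 = -2.5
x=32: ŷ = 12.5 + 0.8·32 = 38.1; r = 36.1 − 38.1 = -2
x=52: ŷ = 12.5 + 0.8·52 = 54.1; r = 55.6 − 54.1 = 1.5
SSE = 6.25 + 9 + 6.25 + 6.25 + 4 + 2.25 = 34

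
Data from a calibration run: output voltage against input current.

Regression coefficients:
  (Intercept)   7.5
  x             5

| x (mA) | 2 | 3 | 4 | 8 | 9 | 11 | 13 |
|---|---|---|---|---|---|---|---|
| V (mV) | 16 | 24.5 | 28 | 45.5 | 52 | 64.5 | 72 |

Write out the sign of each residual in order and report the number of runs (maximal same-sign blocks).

x=2: V̂ = 7.5 + 5·2 = 17.5; e = 16 − 17.5 = -1.5
x=3: V̂ = 7.5 + 5·3 = 22.5; e = 24.5 − 22.5 = 2
x=4: V̂ = 7.5 + 5·4 = 27.5; e = 28 − 27.5 = 0.5
x=8: V̂ = 7.5 + 5·8 = 47.5; e = 45.5 − 47.5 = -2
x=9: V̂ = 7.5 + 5·9 = 52.5; e = 52 − 52.5 = -0.5
x=11: V̂ = 7.5 + 5·11 = 62.5; e = 64.5 − 62.5 = 2
x=13: V̂ = 7.5 + 5·13 = 72.5; e = 72 − 72.5 = -0.5
Signs: − + + − − + −
Runs: −×1, +×2, −×2, +×1, −×1 → 5

5 runs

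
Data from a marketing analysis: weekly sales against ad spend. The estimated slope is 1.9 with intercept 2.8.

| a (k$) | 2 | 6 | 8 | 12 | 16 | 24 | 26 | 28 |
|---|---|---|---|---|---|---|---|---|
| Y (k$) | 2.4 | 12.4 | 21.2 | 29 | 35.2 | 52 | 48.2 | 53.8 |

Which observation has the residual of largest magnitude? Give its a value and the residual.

a = 2, e = -4.2

a=2: ŷ = 2.8 + 1.9·2 = 6.6; e = 2.4 − 6.6 = -4.2
a=6: ŷ = 2.8 + 1.9·6 = 14.2; e = 12.4 − 14.2 = -1.8
a=8: ŷ = 2.8 + 1.9·8 = 18; e = 21.2 − 18 = 3.2
a=12: ŷ = 2.8 + 1.9·12 = 25.6; e = 29 − 25.6 = 3.4
a=16: ŷ = 2.8 + 1.9·16 = 33.2; e = 35.2 − 33.2 = 2
a=24: ŷ = 2.8 + 1.9·24 = 48.4; e = 52 − 48.4 = 3.6
a=26: ŷ = 2.8 + 1.9·26 = 52.2; e = 48.2 − 52.2 = -4
a=28: ŷ = 2.8 + 1.9·28 = 56; e = 53.8 − 56 = -2.2
Largest |e| is 4.2 at a = 2, residual -4.2.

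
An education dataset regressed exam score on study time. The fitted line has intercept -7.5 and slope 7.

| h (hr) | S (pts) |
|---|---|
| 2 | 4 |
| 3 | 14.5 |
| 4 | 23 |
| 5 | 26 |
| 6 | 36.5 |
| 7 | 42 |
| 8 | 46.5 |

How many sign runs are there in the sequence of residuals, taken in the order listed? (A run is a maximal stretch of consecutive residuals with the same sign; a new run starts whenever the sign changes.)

h=2: ŷ = -7.5 + 7·2 = 6.5; r = 4 − 6.5 = -2.5
h=3: ŷ = -7.5 + 7·3 = 13.5; r = 14.5 − 13.5 = 1
h=4: ŷ = -7.5 + 7·4 = 20.5; r = 23 − 20.5 = 2.5
h=5: ŷ = -7.5 + 7·5 = 27.5; r = 26 − 27.5 = -1.5
h=6: ŷ = -7.5 + 7·6 = 34.5; r = 36.5 − 34.5 = 2
h=7: ŷ = -7.5 + 7·7 = 41.5; r = 42 − 41.5 = 0.5
h=8: ŷ = -7.5 + 7·8 = 48.5; r = 46.5 − 48.5 = -2
Signs: − + + − + + −
Runs: −×1, +×2, −×1, +×2, −×1 → 5

5 runs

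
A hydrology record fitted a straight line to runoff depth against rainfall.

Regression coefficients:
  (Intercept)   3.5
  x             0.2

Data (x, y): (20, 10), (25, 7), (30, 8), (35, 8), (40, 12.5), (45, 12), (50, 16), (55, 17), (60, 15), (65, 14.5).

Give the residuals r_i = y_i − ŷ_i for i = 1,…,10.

x=20: ŷ = 3.5 + 0.2·20 = 7.5; r = 10 − 7.5 = 2.5
x=25: ŷ = 3.5 + 0.2·25 = 8.5; r = 7 − 8.5 = -1.5
x=30: ŷ = 3.5 + 0.2·30 = 9.5; r = 8 − 9.5 = -1.5
x=35: ŷ = 3.5 + 0.2·35 = 10.5; r = 8 − 10.5 = -2.5
x=40: ŷ = 3.5 + 0.2·40 = 11.5; r = 12.5 − 11.5 = 1
x=45: ŷ = 3.5 + 0.2·45 = 12.5; r = 12 − 12.5 = -0.5
x=50: ŷ = 3.5 + 0.2·50 = 13.5; r = 16 − 13.5 = 2.5
x=55: ŷ = 3.5 + 0.2·55 = 14.5; r = 17 − 14.5 = 2.5
x=60: ŷ = 3.5 + 0.2·60 = 15.5; r = 15 − 15.5 = -0.5
x=65: ŷ = 3.5 + 0.2·65 = 16.5; r = 14.5 − 16.5 = -2

2.5, -1.5, -1.5, -2.5, 1, -0.5, 2.5, 2.5, -0.5, -2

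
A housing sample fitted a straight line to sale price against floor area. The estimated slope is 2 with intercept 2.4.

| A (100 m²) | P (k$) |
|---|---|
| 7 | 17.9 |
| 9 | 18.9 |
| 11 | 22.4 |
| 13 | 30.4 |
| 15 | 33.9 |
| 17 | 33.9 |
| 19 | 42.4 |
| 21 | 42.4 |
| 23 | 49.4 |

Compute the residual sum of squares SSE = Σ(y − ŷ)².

SSE = 30

A=7: ŷ = 2.4 + 2·7 = 16.4; e = 17.9 − 16.4 = 1.5
A=9: ŷ = 2.4 + 2·9 = 20.4; e = 18.9 − 20.4 = -1.5
A=11: ŷ = 2.4 + 2·11 = 24.4; e = 22.4 − 24.4 = -2
A=13: ŷ = 2.4 + 2·13 = 28.4; e = 30.4 − 28.4 = 2
A=15: ŷ = 2.4 + 2·15 = 32.4; e = 33.9 − 32.4 = 1.5
A=17: ŷ = 2.4 + 2·17 = 36.4; e = 33.9 − 36.4 = -2.5
A=19: ŷ = 2.4 + 2·19 = 40.4; e = 42.4 − 40.4 = 2
A=21: ŷ = 2.4 + 2·21 = 44.4; e = 42.4 − 44.4 = -2
A=23: ŷ = 2.4 + 2·23 = 48.4; e = 49.4 − 48.4 = 1
SSE = 2.25 + 2.25 + 4 + 4 + 2.25 + 6.25 + 4 + 4 + 1 = 30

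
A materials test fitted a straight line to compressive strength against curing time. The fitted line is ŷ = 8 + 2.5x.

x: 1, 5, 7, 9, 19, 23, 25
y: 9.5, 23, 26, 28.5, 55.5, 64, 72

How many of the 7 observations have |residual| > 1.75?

2

x=1: ŷ = 8 + 2.5·1 = 10.5; r = 9.5 − 10.5 = -1
x=5: ŷ = 8 + 2.5·5 = 20.5; r = 23 − 20.5 = 2.5
x=7: ŷ = 8 + 2.5·7 = 25.5; r = 26 − 25.5 = 0.5
x=9: ŷ = 8 + 2.5·9 = 30.5; r = 28.5 − 30.5 = -2
x=19: ŷ = 8 + 2.5·19 = 55.5; r = 55.5 − 55.5 = 0
x=23: ŷ = 8 + 2.5·23 = 65.5; r = 64 − 65.5 = -1.5
x=25: ŷ = 8 + 2.5·25 = 70.5; r = 72 − 70.5 = 1.5
|r| > 1.75: x=5 (|r|=2.5), x=9 (|r|=2) → 2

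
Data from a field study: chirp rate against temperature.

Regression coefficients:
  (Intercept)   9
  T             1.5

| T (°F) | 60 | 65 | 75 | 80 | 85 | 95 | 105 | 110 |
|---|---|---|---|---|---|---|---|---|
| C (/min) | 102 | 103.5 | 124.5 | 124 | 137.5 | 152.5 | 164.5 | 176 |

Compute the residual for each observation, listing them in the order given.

T=60: Ĉ = 9 + 1.5·60 = 99; r = 102 − 99 = 3
T=65: Ĉ = 9 + 1.5·65 = 106.5; r = 103.5 − 106.5 = -3
T=75: Ĉ = 9 + 1.5·75 = 121.5; r = 124.5 − 121.5 = 3
T=80: Ĉ = 9 + 1.5·80 = 129; r = 124 − 129 = -5
T=85: Ĉ = 9 + 1.5·85 = 136.5; r = 137.5 − 136.5 = 1
T=95: Ĉ = 9 + 1.5·95 = 151.5; r = 152.5 − 151.5 = 1
T=105: Ĉ = 9 + 1.5·105 = 166.5; r = 164.5 − 166.5 = -2
T=110: Ĉ = 9 + 1.5·110 = 174; r = 176 − 174 = 2

3, -3, 3, -5, 1, 1, -2, 2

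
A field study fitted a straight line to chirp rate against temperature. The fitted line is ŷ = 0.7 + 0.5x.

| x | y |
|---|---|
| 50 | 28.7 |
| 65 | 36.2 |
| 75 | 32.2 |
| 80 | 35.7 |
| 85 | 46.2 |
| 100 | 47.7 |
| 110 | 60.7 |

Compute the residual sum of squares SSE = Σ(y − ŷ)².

x=50: ŷ = 0.7 + 0.5·50 = 25.7; e = 28.7 − 25.7 = 3
x=65: ŷ = 0.7 + 0.5·65 = 33.2; e = 36.2 − 33.2 = 3
x=75: ŷ = 0.7 + 0.5·75 = 38.2; e = 32.2 − 38.2 = -6
x=80: ŷ = 0.7 + 0.5·80 = 40.7; e = 35.7 − 40.7 = -5
x=85: ŷ = 0.7 + 0.5·85 = 43.2; e = 46.2 − 43.2 = 3
x=100: ŷ = 0.7 + 0.5·100 = 50.7; e = 47.7 − 50.7 = -3
x=110: ŷ = 0.7 + 0.5·110 = 55.7; e = 60.7 − 55.7 = 5
SSE = 9 + 9 + 36 + 25 + 9 + 9 + 25 = 122

SSE = 122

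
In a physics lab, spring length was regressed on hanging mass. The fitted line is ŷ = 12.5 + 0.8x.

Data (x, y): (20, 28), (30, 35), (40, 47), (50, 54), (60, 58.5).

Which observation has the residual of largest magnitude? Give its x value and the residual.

x=20: ŷ = 12.5 + 0.8·20 = 28.5; r = 28 − 28.5 = -0.5
x=30: ŷ = 12.5 + 0.8·30 = 36.5; r = 35 − 36.5 = -1.5
x=40: ŷ = 12.5 + 0.8·40 = 44.5; r = 47 − 44.5 = 2.5
x=50: ŷ = 12.5 + 0.8·50 = 52.5; r = 54 − 52.5 = 1.5
x=60: ŷ = 12.5 + 0.8·60 = 60.5; r = 58.5 − 60.5 = -2
Largest |r| is 2.5 at x = 40, residual 2.5.

x = 40, r = 2.5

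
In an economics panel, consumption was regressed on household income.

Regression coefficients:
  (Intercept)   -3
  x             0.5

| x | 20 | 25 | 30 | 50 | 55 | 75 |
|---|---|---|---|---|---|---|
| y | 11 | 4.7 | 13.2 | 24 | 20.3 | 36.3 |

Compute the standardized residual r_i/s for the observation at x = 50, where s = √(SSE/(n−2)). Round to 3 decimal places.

0.495

x=20: ŷ = -3 + 0.5·20 = 7; r = 11 − 7 = 4
x=25: ŷ = -3 + 0.5·25 = 9.5; r = 4.7 − 9.5 = -4.8
x=30: ŷ = -3 + 0.5·30 = 12; r = 13.2 − 12 = 1.2
x=50: ŷ = -3 + 0.5·50 = 22; r = 24 − 22 = 2
x=55: ŷ = -3 + 0.5·55 = 24.5; r = 20.3 − 24.5 = -4.2
x=75: ŷ = -3 + 0.5·75 = 34.5; r = 36.3 − 34.5 = 1.8
SSE = 16 + 23.04 + 1.44 + 4 + 17.64 + 3.24 = 65.36
s = √(65.36/4) = 4.04228
r/s = 2 / 4.04228 = 0.495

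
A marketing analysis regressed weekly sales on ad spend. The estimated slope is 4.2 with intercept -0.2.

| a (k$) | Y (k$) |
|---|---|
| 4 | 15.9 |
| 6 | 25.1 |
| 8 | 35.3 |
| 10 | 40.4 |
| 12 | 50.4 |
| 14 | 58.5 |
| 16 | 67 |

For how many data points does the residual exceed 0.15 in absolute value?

4

a=4: Ŷ = -0.2 + 4.2·4 = 16.6; r = 15.9 − 16.6 = -0.7
a=6: Ŷ = -0.2 + 4.2·6 = 25; r = 25.1 − 25 = 0.1
a=8: Ŷ = -0.2 + 4.2·8 = 33.4; r = 35.3 − 33.4 = 1.9
a=10: Ŷ = -0.2 + 4.2·10 = 41.8; r = 40.4 − 41.8 = -1.4
a=12: Ŷ = -0.2 + 4.2·12 = 50.2; r = 50.4 − 50.2 = 0.2
a=14: Ŷ = -0.2 + 4.2·14 = 58.6; r = 58.5 − 58.6 = -0.1
a=16: Ŷ = -0.2 + 4.2·16 = 67; r = 67 − 67 = 0
|r| > 0.15: a=4 (|r|=0.7), a=8 (|r|=1.9), a=10 (|r|=1.4), a=12 (|r|=0.2) → 4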